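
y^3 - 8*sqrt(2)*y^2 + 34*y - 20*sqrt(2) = (y - 5*sqrt(2))*(y - 2*sqrt(2))*(y - sqrt(2))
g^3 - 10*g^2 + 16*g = g*(g - 8)*(g - 2)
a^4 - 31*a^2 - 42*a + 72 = (a - 6)*(a - 1)*(a + 3)*(a + 4)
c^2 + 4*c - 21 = (c - 3)*(c + 7)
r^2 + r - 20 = (r - 4)*(r + 5)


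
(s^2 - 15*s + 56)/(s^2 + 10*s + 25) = (s^2 - 15*s + 56)/(s^2 + 10*s + 25)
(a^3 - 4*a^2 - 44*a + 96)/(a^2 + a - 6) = (a^2 - 2*a - 48)/(a + 3)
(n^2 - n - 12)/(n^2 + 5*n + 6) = (n - 4)/(n + 2)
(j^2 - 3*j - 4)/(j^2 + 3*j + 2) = (j - 4)/(j + 2)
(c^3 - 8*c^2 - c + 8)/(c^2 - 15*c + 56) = (c^2 - 1)/(c - 7)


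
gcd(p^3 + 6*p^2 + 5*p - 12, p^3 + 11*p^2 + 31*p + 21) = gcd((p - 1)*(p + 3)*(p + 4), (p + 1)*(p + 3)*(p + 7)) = p + 3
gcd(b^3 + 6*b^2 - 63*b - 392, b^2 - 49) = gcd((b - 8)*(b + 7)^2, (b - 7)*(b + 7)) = b + 7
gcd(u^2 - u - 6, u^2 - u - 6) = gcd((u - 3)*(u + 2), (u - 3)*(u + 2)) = u^2 - u - 6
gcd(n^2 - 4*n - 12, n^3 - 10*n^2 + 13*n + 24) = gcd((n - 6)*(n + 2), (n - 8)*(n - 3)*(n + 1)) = 1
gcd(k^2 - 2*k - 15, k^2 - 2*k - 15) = k^2 - 2*k - 15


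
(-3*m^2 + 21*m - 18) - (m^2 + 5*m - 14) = -4*m^2 + 16*m - 4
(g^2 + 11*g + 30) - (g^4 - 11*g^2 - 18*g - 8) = -g^4 + 12*g^2 + 29*g + 38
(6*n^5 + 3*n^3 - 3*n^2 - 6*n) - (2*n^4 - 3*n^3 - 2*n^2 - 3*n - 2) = 6*n^5 - 2*n^4 + 6*n^3 - n^2 - 3*n + 2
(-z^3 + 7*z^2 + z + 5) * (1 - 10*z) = 10*z^4 - 71*z^3 - 3*z^2 - 49*z + 5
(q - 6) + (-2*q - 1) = -q - 7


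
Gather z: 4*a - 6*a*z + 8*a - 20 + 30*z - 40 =12*a + z*(30 - 6*a) - 60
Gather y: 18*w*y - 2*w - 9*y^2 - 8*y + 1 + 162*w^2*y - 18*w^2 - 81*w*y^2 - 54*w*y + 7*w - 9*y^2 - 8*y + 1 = -18*w^2 + 5*w + y^2*(-81*w - 18) + y*(162*w^2 - 36*w - 16) + 2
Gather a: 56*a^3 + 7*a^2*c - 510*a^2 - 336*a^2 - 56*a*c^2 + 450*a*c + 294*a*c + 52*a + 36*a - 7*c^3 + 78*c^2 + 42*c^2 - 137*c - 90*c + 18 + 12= 56*a^3 + a^2*(7*c - 846) + a*(-56*c^2 + 744*c + 88) - 7*c^3 + 120*c^2 - 227*c + 30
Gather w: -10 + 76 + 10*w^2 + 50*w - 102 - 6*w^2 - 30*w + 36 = 4*w^2 + 20*w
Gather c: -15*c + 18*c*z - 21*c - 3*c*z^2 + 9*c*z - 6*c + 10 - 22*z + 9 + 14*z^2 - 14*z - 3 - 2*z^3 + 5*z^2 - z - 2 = c*(-3*z^2 + 27*z - 42) - 2*z^3 + 19*z^2 - 37*z + 14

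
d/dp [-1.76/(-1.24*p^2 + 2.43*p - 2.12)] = (4.2768 - 4.3648*p)/(1.24*p^2 - 2.43*p + 2.12)^2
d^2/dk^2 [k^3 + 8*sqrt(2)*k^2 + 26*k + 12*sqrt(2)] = 6*k + 16*sqrt(2)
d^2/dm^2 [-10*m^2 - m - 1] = -20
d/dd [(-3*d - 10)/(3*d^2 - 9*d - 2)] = 3*(3*d^2 + 20*d - 28)/(9*d^4 - 54*d^3 + 69*d^2 + 36*d + 4)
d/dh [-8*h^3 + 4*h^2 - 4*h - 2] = -24*h^2 + 8*h - 4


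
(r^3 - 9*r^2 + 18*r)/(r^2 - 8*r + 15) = r*(r - 6)/(r - 5)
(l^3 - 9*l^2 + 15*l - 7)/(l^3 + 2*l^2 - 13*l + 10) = (l^2 - 8*l + 7)/(l^2 + 3*l - 10)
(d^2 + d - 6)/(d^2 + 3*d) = (d - 2)/d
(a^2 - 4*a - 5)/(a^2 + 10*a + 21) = (a^2 - 4*a - 5)/(a^2 + 10*a + 21)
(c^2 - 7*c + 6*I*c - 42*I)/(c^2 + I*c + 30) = (c - 7)/(c - 5*I)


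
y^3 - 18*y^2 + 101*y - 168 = (y - 8)*(y - 7)*(y - 3)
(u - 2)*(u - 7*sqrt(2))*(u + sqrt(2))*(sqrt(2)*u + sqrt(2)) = sqrt(2)*u^4 - 12*u^3 - sqrt(2)*u^3 - 16*sqrt(2)*u^2 + 12*u^2 + 14*sqrt(2)*u + 24*u + 28*sqrt(2)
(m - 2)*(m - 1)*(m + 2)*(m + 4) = m^4 + 3*m^3 - 8*m^2 - 12*m + 16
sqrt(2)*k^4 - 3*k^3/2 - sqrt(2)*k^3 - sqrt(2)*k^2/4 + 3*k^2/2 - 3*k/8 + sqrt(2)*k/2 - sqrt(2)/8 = (k - 1/2)^2*(k - sqrt(2))*(sqrt(2)*k + 1/2)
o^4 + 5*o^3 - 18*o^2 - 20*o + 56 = (o - 2)^2*(o + 2)*(o + 7)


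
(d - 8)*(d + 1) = d^2 - 7*d - 8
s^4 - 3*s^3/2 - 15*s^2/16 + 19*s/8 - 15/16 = (s - 1)^2*(s - 3/4)*(s + 5/4)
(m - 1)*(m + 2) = m^2 + m - 2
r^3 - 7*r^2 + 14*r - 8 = (r - 4)*(r - 2)*(r - 1)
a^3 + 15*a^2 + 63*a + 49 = (a + 1)*(a + 7)^2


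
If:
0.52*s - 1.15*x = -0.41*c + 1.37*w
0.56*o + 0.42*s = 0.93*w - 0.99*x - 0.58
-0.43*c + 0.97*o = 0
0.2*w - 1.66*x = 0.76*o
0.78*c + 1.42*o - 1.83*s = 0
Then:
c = 3.05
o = 1.35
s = 2.35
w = 2.11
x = -0.36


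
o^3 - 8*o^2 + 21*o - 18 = (o - 3)^2*(o - 2)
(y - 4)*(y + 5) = y^2 + y - 20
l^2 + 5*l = l*(l + 5)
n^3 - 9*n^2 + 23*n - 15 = (n - 5)*(n - 3)*(n - 1)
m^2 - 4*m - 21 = (m - 7)*(m + 3)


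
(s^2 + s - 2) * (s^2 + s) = s^4 + 2*s^3 - s^2 - 2*s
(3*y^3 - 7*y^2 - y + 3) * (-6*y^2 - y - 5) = -18*y^5 + 39*y^4 - 2*y^3 + 18*y^2 + 2*y - 15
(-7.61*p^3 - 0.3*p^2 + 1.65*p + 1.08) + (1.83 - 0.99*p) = -7.61*p^3 - 0.3*p^2 + 0.66*p + 2.91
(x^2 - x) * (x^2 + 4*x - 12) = x^4 + 3*x^3 - 16*x^2 + 12*x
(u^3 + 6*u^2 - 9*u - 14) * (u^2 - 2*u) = u^5 + 4*u^4 - 21*u^3 + 4*u^2 + 28*u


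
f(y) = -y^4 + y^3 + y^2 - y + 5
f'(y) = -4*y^3 + 3*y^2 + 2*y - 1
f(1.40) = 4.46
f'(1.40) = -3.30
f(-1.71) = -3.92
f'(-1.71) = 24.35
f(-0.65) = 5.62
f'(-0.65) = 0.07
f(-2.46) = -38.00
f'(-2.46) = 71.78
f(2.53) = -15.91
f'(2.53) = -41.51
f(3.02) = -44.54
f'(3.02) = -77.77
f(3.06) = -47.72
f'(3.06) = -81.40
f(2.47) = -13.52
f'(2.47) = -38.03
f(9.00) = -5755.00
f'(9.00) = -2656.00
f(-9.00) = -7195.00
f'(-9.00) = 3140.00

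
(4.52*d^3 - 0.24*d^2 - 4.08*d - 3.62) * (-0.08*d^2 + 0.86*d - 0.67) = -0.3616*d^5 + 3.9064*d^4 - 2.9084*d^3 - 3.0584*d^2 - 0.3796*d + 2.4254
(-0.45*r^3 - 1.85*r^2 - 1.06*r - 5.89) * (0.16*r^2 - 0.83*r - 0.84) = -0.072*r^5 + 0.0775*r^4 + 1.7439*r^3 + 1.4914*r^2 + 5.7791*r + 4.9476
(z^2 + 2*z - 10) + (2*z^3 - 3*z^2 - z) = 2*z^3 - 2*z^2 + z - 10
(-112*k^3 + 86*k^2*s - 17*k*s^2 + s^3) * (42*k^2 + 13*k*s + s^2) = -4704*k^5 + 2156*k^4*s + 292*k^3*s^2 - 93*k^2*s^3 - 4*k*s^4 + s^5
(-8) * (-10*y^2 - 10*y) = 80*y^2 + 80*y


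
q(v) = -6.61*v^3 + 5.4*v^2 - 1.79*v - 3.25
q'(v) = -19.83*v^2 + 10.8*v - 1.79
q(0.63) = -3.89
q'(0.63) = -2.86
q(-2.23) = 100.90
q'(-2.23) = -124.49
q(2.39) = -66.92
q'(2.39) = -89.25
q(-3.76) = 431.19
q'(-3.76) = -322.75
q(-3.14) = 260.25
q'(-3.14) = -231.22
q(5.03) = -716.84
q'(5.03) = -449.18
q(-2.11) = 86.66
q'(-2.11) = -112.86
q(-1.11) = 14.43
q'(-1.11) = -38.21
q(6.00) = -1247.35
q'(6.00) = -650.87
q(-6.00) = 1629.65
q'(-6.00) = -780.47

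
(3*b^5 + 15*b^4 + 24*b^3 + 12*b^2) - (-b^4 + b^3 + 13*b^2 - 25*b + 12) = 3*b^5 + 16*b^4 + 23*b^3 - b^2 + 25*b - 12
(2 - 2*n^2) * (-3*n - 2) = 6*n^3 + 4*n^2 - 6*n - 4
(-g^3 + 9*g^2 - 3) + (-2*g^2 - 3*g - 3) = -g^3 + 7*g^2 - 3*g - 6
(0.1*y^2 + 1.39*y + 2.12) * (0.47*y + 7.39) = 0.047*y^3 + 1.3923*y^2 + 11.2685*y + 15.6668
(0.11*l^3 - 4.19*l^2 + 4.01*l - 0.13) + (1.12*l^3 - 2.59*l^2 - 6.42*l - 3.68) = 1.23*l^3 - 6.78*l^2 - 2.41*l - 3.81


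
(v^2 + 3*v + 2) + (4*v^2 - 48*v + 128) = 5*v^2 - 45*v + 130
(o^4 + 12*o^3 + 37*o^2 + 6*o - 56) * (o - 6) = o^5 + 6*o^4 - 35*o^3 - 216*o^2 - 92*o + 336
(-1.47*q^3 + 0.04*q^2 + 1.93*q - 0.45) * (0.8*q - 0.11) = -1.176*q^4 + 0.1937*q^3 + 1.5396*q^2 - 0.5723*q + 0.0495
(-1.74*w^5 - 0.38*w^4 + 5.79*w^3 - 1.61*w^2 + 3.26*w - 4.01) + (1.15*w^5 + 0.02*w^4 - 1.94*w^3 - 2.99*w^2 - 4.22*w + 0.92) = -0.59*w^5 - 0.36*w^4 + 3.85*w^3 - 4.6*w^2 - 0.96*w - 3.09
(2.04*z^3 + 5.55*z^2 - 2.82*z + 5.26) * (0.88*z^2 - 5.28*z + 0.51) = 1.7952*z^5 - 5.8872*z^4 - 30.7452*z^3 + 22.3489*z^2 - 29.211*z + 2.6826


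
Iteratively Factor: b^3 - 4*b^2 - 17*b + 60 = (b - 5)*(b^2 + b - 12) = (b - 5)*(b + 4)*(b - 3)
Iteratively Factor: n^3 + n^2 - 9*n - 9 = (n - 3)*(n^2 + 4*n + 3) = (n - 3)*(n + 1)*(n + 3)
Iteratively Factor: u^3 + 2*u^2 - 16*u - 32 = (u + 2)*(u^2 - 16) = (u - 4)*(u + 2)*(u + 4)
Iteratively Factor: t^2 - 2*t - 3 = (t + 1)*(t - 3)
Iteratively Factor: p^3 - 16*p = (p - 4)*(p^2 + 4*p) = (p - 4)*(p + 4)*(p)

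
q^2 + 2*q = q*(q + 2)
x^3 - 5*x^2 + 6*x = x*(x - 3)*(x - 2)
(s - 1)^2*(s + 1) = s^3 - s^2 - s + 1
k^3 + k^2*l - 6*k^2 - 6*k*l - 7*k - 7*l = (k - 7)*(k + 1)*(k + l)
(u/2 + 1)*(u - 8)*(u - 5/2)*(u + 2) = u^4/2 - 13*u^3/4 - 9*u^2 + 19*u + 40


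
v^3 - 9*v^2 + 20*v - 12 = (v - 6)*(v - 2)*(v - 1)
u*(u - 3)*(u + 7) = u^3 + 4*u^2 - 21*u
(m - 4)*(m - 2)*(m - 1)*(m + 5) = m^4 - 2*m^3 - 21*m^2 + 62*m - 40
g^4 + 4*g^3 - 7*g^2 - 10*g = g*(g - 2)*(g + 1)*(g + 5)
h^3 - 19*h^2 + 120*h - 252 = (h - 7)*(h - 6)^2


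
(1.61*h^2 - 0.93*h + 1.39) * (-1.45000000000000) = -2.3345*h^2 + 1.3485*h - 2.0155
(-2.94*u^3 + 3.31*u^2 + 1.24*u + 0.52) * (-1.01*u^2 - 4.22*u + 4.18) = 2.9694*u^5 + 9.0637*u^4 - 27.5098*u^3 + 8.0778*u^2 + 2.9888*u + 2.1736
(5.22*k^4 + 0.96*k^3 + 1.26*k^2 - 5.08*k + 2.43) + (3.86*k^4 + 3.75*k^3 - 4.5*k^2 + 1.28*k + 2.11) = 9.08*k^4 + 4.71*k^3 - 3.24*k^2 - 3.8*k + 4.54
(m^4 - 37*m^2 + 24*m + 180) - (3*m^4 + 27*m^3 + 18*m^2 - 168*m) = -2*m^4 - 27*m^3 - 55*m^2 + 192*m + 180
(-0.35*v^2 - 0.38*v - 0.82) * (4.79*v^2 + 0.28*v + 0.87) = -1.6765*v^4 - 1.9182*v^3 - 4.3387*v^2 - 0.5602*v - 0.7134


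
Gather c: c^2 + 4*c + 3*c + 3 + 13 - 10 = c^2 + 7*c + 6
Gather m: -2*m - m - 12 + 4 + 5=-3*m - 3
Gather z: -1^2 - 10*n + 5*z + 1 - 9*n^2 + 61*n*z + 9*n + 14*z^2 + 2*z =-9*n^2 - n + 14*z^2 + z*(61*n + 7)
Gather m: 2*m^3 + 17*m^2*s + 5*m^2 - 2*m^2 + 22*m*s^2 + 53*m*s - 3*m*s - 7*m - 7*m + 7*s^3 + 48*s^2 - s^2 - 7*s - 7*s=2*m^3 + m^2*(17*s + 3) + m*(22*s^2 + 50*s - 14) + 7*s^3 + 47*s^2 - 14*s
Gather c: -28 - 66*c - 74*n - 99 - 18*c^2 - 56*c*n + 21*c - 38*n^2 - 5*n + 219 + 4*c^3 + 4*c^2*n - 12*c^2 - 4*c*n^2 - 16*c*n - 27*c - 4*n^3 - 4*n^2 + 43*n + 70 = 4*c^3 + c^2*(4*n - 30) + c*(-4*n^2 - 72*n - 72) - 4*n^3 - 42*n^2 - 36*n + 162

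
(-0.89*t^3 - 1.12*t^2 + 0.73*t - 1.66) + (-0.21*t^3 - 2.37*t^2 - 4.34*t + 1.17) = -1.1*t^3 - 3.49*t^2 - 3.61*t - 0.49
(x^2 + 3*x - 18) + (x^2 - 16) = 2*x^2 + 3*x - 34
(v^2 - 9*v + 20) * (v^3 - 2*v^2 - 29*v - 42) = v^5 - 11*v^4 + 9*v^3 + 179*v^2 - 202*v - 840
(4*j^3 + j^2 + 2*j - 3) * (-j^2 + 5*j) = -4*j^5 + 19*j^4 + 3*j^3 + 13*j^2 - 15*j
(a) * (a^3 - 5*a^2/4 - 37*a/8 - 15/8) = a^4 - 5*a^3/4 - 37*a^2/8 - 15*a/8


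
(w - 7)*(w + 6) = w^2 - w - 42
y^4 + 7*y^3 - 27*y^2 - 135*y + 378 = (y - 3)^2*(y + 6)*(y + 7)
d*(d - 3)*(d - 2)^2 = d^4 - 7*d^3 + 16*d^2 - 12*d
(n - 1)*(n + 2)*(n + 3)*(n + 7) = n^4 + 11*n^3 + 29*n^2 + n - 42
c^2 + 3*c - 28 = (c - 4)*(c + 7)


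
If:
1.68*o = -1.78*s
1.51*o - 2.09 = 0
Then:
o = 1.38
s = -1.31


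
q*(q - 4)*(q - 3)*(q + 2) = q^4 - 5*q^3 - 2*q^2 + 24*q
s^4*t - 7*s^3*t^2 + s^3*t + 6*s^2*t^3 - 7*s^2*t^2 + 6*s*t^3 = s*(s - 6*t)*(s - t)*(s*t + t)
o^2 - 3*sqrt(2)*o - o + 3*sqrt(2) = (o - 1)*(o - 3*sqrt(2))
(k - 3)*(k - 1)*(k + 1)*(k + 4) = k^4 + k^3 - 13*k^2 - k + 12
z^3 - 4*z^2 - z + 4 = (z - 4)*(z - 1)*(z + 1)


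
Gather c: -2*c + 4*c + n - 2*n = 2*c - n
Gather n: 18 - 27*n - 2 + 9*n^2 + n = 9*n^2 - 26*n + 16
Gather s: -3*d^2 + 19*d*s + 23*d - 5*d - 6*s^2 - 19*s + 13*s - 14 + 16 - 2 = -3*d^2 + 18*d - 6*s^2 + s*(19*d - 6)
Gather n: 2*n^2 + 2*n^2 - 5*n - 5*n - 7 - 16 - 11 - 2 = 4*n^2 - 10*n - 36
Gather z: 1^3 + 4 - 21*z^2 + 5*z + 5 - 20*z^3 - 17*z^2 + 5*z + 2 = -20*z^3 - 38*z^2 + 10*z + 12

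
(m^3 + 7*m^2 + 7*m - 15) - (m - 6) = m^3 + 7*m^2 + 6*m - 9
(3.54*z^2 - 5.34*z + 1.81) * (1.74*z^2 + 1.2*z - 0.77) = 6.1596*z^4 - 5.0436*z^3 - 5.9844*z^2 + 6.2838*z - 1.3937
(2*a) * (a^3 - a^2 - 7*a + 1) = 2*a^4 - 2*a^3 - 14*a^2 + 2*a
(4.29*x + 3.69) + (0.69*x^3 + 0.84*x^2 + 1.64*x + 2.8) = 0.69*x^3 + 0.84*x^2 + 5.93*x + 6.49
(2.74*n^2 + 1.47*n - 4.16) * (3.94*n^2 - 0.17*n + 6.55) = 10.7956*n^4 + 5.326*n^3 + 1.3067*n^2 + 10.3357*n - 27.248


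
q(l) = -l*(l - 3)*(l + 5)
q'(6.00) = -117.00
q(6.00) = -198.00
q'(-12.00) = -369.00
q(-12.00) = 1260.00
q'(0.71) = 10.65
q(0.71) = 9.28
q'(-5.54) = -54.91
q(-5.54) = 25.55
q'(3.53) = -36.50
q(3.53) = -15.96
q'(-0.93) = 16.13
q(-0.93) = -14.88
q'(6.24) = -126.77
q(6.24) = -227.25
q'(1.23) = 5.54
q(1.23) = 13.56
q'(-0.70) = 16.33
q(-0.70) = -11.14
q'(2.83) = -20.35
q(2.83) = 3.77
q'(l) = -l*(l - 3) - l*(l + 5) - (l - 3)*(l + 5)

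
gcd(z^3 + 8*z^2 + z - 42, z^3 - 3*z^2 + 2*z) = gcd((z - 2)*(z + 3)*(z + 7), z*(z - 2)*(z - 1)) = z - 2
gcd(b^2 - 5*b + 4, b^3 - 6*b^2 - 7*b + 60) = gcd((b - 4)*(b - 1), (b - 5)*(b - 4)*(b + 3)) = b - 4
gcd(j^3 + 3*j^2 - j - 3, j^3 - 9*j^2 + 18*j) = 1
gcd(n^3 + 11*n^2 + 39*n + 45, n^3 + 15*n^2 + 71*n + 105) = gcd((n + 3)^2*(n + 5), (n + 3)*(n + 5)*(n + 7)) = n^2 + 8*n + 15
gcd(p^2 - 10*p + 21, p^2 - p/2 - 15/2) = p - 3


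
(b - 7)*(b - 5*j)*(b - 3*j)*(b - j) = b^4 - 9*b^3*j - 7*b^3 + 23*b^2*j^2 + 63*b^2*j - 15*b*j^3 - 161*b*j^2 + 105*j^3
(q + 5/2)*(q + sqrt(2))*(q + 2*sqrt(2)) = q^3 + 5*q^2/2 + 3*sqrt(2)*q^2 + 4*q + 15*sqrt(2)*q/2 + 10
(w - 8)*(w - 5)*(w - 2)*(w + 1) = w^4 - 14*w^3 + 51*w^2 - 14*w - 80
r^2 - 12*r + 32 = (r - 8)*(r - 4)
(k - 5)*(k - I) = k^2 - 5*k - I*k + 5*I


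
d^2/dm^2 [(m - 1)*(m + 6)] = 2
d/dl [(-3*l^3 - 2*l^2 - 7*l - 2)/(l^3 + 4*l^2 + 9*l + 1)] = (-10*l^4 - 40*l^3 + 7*l^2 + 12*l + 11)/(l^6 + 8*l^5 + 34*l^4 + 74*l^3 + 89*l^2 + 18*l + 1)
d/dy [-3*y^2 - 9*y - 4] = -6*y - 9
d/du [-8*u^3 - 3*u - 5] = -24*u^2 - 3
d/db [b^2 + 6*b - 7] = 2*b + 6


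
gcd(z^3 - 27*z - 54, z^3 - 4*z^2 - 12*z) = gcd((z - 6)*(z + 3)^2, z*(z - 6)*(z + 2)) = z - 6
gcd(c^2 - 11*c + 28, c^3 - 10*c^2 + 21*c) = c - 7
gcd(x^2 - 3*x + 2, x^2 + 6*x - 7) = x - 1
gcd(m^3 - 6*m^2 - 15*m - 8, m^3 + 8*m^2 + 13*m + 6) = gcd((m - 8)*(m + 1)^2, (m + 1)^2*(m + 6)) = m^2 + 2*m + 1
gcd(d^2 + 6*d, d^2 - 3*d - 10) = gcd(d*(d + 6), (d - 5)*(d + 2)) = 1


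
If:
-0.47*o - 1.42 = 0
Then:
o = -3.02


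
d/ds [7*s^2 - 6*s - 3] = 14*s - 6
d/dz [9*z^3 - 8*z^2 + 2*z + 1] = 27*z^2 - 16*z + 2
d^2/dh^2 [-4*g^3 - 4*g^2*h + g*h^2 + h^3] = 2*g + 6*h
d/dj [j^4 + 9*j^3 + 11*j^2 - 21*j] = 4*j^3 + 27*j^2 + 22*j - 21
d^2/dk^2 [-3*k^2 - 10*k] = -6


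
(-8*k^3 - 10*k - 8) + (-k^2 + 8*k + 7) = -8*k^3 - k^2 - 2*k - 1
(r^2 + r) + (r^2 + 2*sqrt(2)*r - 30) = 2*r^2 + r + 2*sqrt(2)*r - 30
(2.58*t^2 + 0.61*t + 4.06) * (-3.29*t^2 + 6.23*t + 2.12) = -8.4882*t^4 + 14.0665*t^3 - 4.0875*t^2 + 26.587*t + 8.6072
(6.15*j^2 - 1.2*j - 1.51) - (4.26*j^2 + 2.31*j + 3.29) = 1.89*j^2 - 3.51*j - 4.8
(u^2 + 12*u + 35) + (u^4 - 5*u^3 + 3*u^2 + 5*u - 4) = u^4 - 5*u^3 + 4*u^2 + 17*u + 31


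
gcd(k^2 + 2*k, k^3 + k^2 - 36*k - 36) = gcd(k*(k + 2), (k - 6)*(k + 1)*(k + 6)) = 1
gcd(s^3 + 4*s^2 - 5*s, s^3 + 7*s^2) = s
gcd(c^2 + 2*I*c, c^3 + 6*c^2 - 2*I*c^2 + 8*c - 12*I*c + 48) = c + 2*I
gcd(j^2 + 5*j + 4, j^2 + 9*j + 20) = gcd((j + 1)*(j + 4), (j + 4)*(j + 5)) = j + 4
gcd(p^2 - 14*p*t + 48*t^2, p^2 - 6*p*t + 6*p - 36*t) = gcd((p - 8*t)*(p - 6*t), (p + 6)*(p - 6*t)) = p - 6*t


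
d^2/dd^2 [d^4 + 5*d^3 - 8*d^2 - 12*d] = 12*d^2 + 30*d - 16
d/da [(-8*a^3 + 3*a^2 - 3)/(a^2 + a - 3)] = (-8*a^4 - 16*a^3 + 75*a^2 - 12*a + 3)/(a^4 + 2*a^3 - 5*a^2 - 6*a + 9)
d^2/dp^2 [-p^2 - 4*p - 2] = -2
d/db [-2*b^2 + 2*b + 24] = 2 - 4*b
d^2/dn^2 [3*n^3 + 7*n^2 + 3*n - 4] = 18*n + 14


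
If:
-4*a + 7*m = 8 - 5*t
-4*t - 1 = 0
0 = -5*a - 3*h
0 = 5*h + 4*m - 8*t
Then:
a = 153/127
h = -255/127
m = 1021/508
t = -1/4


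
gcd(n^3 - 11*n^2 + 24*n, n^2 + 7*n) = n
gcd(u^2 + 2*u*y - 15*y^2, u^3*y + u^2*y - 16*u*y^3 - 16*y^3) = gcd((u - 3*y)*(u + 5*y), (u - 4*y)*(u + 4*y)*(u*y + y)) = 1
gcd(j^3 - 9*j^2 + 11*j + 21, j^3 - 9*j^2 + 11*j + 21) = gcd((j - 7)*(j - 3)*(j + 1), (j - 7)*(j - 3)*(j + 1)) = j^3 - 9*j^2 + 11*j + 21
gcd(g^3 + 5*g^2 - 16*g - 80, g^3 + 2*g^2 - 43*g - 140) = g^2 + 9*g + 20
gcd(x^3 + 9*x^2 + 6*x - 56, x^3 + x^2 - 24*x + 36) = x - 2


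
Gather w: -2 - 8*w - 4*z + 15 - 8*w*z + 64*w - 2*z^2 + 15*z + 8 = w*(56 - 8*z) - 2*z^2 + 11*z + 21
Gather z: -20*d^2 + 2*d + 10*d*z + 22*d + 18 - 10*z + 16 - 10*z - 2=-20*d^2 + 24*d + z*(10*d - 20) + 32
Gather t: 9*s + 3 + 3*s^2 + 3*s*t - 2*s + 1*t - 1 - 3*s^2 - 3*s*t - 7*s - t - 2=0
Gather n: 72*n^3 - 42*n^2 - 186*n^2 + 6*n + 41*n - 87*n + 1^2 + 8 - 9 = 72*n^3 - 228*n^2 - 40*n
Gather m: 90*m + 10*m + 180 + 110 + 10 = 100*m + 300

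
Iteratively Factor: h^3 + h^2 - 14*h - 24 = (h - 4)*(h^2 + 5*h + 6) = (h - 4)*(h + 2)*(h + 3)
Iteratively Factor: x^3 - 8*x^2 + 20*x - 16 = (x - 2)*(x^2 - 6*x + 8) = (x - 2)^2*(x - 4)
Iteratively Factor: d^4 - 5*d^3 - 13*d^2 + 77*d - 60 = (d - 1)*(d^3 - 4*d^2 - 17*d + 60) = (d - 1)*(d + 4)*(d^2 - 8*d + 15) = (d - 5)*(d - 1)*(d + 4)*(d - 3)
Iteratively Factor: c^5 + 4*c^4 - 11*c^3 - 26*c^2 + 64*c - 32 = (c + 4)*(c^4 - 11*c^2 + 18*c - 8) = (c - 2)*(c + 4)*(c^3 + 2*c^2 - 7*c + 4) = (c - 2)*(c - 1)*(c + 4)*(c^2 + 3*c - 4) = (c - 2)*(c - 1)^2*(c + 4)*(c + 4)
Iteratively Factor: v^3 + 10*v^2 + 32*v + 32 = (v + 2)*(v^2 + 8*v + 16) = (v + 2)*(v + 4)*(v + 4)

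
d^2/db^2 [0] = 0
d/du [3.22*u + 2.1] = 3.22000000000000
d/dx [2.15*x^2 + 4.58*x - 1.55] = 4.3*x + 4.58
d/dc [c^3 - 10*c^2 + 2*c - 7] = 3*c^2 - 20*c + 2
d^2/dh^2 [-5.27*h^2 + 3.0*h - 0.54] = -10.5400000000000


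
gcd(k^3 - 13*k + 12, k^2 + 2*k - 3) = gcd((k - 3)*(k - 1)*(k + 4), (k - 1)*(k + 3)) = k - 1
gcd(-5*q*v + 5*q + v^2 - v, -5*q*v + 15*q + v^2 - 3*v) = 5*q - v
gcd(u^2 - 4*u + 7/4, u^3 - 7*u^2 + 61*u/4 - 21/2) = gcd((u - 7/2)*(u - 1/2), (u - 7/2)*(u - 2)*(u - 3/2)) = u - 7/2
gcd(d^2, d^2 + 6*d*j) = d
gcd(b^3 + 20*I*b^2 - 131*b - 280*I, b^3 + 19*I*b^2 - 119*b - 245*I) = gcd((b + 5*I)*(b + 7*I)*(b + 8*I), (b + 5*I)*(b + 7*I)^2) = b^2 + 12*I*b - 35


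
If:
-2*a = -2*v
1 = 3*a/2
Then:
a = 2/3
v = 2/3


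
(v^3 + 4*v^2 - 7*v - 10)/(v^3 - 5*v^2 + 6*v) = (v^2 + 6*v + 5)/(v*(v - 3))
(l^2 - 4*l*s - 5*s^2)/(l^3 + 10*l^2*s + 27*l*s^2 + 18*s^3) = (l - 5*s)/(l^2 + 9*l*s + 18*s^2)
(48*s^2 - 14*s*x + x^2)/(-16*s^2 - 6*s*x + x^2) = (-6*s + x)/(2*s + x)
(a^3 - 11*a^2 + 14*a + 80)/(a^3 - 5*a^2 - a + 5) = (a^2 - 6*a - 16)/(a^2 - 1)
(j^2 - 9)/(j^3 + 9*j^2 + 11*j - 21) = (j - 3)/(j^2 + 6*j - 7)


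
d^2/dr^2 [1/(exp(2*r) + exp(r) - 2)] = (2*(2*exp(r) + 1)^2*exp(r) - (4*exp(r) + 1)*(exp(2*r) + exp(r) - 2))*exp(r)/(exp(2*r) + exp(r) - 2)^3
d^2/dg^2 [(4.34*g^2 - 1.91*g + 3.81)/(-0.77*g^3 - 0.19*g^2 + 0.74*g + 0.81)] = (-5.14637199999999*g^6 + 6.794634*g^5 - 40.268382*g^4 - 45.72033*g^3 + 22.48803*g^2 - 9.279972*g - 13.330086)/(0.456533*g^9 + 0.337953*g^8 - 1.232847*g^7 - 2.08346*g^6 + 0.473796*g^5 + 2.993637*g^4 + 1.793683*g^3 - 0.956691*g^2 - 1.456542*g - 0.531441)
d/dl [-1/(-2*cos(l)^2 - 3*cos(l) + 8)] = (4*cos(l) + 3)*sin(l)/(3*cos(l) + cos(2*l) - 7)^2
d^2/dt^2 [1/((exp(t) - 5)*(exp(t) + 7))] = (4*exp(3*t) + 6*exp(2*t) + 144*exp(t) + 70)*exp(t)/(exp(6*t) + 6*exp(5*t) - 93*exp(4*t) - 412*exp(3*t) + 3255*exp(2*t) + 7350*exp(t) - 42875)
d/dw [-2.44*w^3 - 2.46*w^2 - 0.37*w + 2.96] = -7.32*w^2 - 4.92*w - 0.37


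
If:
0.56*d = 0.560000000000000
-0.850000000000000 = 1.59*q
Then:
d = 1.00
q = -0.53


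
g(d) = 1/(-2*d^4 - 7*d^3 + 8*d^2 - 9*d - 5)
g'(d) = (8*d^3 + 21*d^2 - 16*d + 9)/(-2*d^4 - 7*d^3 + 8*d^2 - 9*d - 5)^2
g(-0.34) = -1.30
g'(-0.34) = 28.15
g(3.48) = -0.00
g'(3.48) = 0.00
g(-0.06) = -0.23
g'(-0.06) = 0.51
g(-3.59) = 0.01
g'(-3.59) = -0.00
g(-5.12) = -0.01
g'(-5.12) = -0.01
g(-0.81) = 0.10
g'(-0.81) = 0.29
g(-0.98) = 0.06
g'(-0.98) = 0.14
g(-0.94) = 0.07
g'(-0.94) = 0.16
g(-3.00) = 0.01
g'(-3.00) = 0.00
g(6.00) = 0.00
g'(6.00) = 0.00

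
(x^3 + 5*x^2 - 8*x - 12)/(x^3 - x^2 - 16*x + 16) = (x^3 + 5*x^2 - 8*x - 12)/(x^3 - x^2 - 16*x + 16)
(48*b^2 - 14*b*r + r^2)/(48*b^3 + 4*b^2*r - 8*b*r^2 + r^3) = (-8*b + r)/(-8*b^2 - 2*b*r + r^2)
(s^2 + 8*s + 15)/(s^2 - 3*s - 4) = (s^2 + 8*s + 15)/(s^2 - 3*s - 4)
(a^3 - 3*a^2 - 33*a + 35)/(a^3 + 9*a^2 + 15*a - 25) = (a - 7)/(a + 5)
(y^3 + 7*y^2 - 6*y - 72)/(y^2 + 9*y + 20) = (y^2 + 3*y - 18)/(y + 5)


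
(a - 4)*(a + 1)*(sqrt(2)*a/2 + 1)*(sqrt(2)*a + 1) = a^4 - 3*a^3 + 3*sqrt(2)*a^3/2 - 9*sqrt(2)*a^2/2 - 3*a^2 - 6*sqrt(2)*a - 3*a - 4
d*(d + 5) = d^2 + 5*d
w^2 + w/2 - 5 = (w - 2)*(w + 5/2)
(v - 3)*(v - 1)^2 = v^3 - 5*v^2 + 7*v - 3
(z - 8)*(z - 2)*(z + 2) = z^3 - 8*z^2 - 4*z + 32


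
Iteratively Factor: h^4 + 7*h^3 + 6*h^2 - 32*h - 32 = (h + 4)*(h^3 + 3*h^2 - 6*h - 8) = (h - 2)*(h + 4)*(h^2 + 5*h + 4) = (h - 2)*(h + 4)^2*(h + 1)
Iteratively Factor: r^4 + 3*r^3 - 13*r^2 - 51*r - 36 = (r + 1)*(r^3 + 2*r^2 - 15*r - 36) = (r + 1)*(r + 3)*(r^2 - r - 12) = (r - 4)*(r + 1)*(r + 3)*(r + 3)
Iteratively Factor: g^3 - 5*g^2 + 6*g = (g - 2)*(g^2 - 3*g) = g*(g - 2)*(g - 3)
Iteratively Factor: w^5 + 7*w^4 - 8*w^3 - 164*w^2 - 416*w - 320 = (w + 2)*(w^4 + 5*w^3 - 18*w^2 - 128*w - 160) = (w - 5)*(w + 2)*(w^3 + 10*w^2 + 32*w + 32) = (w - 5)*(w + 2)*(w + 4)*(w^2 + 6*w + 8) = (w - 5)*(w + 2)^2*(w + 4)*(w + 4)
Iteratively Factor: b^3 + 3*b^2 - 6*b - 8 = (b + 4)*(b^2 - b - 2) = (b + 1)*(b + 4)*(b - 2)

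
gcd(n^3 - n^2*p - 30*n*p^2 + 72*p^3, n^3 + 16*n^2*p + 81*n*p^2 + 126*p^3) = n + 6*p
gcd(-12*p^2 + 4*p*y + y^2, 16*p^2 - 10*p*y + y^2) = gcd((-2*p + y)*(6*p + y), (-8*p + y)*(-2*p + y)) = -2*p + y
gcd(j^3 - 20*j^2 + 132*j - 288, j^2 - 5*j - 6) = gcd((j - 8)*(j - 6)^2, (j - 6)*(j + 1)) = j - 6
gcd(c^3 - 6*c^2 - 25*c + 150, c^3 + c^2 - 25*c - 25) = c^2 - 25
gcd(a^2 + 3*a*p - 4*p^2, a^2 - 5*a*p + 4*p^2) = -a + p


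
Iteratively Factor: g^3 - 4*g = (g - 2)*(g^2 + 2*g) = (g - 2)*(g + 2)*(g)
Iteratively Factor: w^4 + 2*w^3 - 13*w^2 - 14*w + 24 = (w - 3)*(w^3 + 5*w^2 + 2*w - 8) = (w - 3)*(w + 2)*(w^2 + 3*w - 4) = (w - 3)*(w + 2)*(w + 4)*(w - 1)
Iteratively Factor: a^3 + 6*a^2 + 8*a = (a + 2)*(a^2 + 4*a) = (a + 2)*(a + 4)*(a)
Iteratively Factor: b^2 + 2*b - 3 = (b + 3)*(b - 1)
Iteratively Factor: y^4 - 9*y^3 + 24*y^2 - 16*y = (y - 4)*(y^3 - 5*y^2 + 4*y) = (y - 4)*(y - 1)*(y^2 - 4*y) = y*(y - 4)*(y - 1)*(y - 4)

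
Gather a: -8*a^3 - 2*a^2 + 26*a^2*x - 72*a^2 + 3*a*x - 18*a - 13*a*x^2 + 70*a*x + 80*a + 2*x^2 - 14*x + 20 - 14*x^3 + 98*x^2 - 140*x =-8*a^3 + a^2*(26*x - 74) + a*(-13*x^2 + 73*x + 62) - 14*x^3 + 100*x^2 - 154*x + 20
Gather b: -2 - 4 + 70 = 64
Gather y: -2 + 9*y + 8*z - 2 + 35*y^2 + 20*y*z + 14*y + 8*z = 35*y^2 + y*(20*z + 23) + 16*z - 4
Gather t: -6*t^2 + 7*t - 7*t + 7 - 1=6 - 6*t^2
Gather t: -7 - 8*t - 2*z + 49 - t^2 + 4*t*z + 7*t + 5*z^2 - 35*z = -t^2 + t*(4*z - 1) + 5*z^2 - 37*z + 42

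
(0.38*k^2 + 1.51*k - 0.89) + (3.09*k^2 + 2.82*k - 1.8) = 3.47*k^2 + 4.33*k - 2.69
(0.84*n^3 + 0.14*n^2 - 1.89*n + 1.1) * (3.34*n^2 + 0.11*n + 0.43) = 2.8056*n^5 + 0.56*n^4 - 5.936*n^3 + 3.5263*n^2 - 0.6917*n + 0.473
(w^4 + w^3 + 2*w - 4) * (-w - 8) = -w^5 - 9*w^4 - 8*w^3 - 2*w^2 - 12*w + 32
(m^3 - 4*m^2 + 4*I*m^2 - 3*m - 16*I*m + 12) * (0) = 0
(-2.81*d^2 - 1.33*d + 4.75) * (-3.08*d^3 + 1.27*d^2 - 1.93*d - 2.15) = 8.6548*d^5 + 0.5277*d^4 - 10.8958*d^3 + 14.6409*d^2 - 6.308*d - 10.2125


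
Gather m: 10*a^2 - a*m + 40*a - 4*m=10*a^2 + 40*a + m*(-a - 4)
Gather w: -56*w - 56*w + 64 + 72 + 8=144 - 112*w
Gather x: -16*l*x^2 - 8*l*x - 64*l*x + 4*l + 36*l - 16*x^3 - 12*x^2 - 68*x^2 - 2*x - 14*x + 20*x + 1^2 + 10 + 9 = 40*l - 16*x^3 + x^2*(-16*l - 80) + x*(4 - 72*l) + 20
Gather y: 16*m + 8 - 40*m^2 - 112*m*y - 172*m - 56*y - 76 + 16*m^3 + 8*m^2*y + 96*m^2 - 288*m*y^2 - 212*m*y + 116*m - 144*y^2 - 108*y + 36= 16*m^3 + 56*m^2 - 40*m + y^2*(-288*m - 144) + y*(8*m^2 - 324*m - 164) - 32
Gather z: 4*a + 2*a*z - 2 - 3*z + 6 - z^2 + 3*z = 2*a*z + 4*a - z^2 + 4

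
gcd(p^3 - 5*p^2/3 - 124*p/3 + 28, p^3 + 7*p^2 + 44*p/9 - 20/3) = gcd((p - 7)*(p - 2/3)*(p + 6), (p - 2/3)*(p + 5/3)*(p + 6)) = p^2 + 16*p/3 - 4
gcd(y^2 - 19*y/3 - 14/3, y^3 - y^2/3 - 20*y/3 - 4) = y + 2/3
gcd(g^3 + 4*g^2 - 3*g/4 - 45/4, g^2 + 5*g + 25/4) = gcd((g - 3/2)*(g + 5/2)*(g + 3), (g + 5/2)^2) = g + 5/2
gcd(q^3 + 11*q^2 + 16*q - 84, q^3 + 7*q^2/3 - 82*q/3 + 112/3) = q^2 + 5*q - 14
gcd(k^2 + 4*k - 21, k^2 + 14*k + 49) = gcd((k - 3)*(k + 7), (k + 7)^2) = k + 7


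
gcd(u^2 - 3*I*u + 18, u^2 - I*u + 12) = u + 3*I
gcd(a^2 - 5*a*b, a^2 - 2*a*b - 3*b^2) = 1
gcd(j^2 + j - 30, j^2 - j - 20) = j - 5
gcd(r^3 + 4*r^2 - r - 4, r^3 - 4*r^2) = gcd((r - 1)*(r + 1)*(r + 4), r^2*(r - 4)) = 1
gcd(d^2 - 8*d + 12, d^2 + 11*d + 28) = 1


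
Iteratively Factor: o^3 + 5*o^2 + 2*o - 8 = (o + 2)*(o^2 + 3*o - 4) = (o - 1)*(o + 2)*(o + 4)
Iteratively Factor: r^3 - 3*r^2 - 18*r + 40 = (r - 5)*(r^2 + 2*r - 8) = (r - 5)*(r - 2)*(r + 4)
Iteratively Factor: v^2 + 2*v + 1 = (v + 1)*(v + 1)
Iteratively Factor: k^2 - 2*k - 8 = (k - 4)*(k + 2)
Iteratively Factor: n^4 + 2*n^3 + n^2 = (n + 1)*(n^3 + n^2) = n*(n + 1)*(n^2 + n) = n*(n + 1)^2*(n)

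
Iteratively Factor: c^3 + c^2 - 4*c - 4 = (c - 2)*(c^2 + 3*c + 2) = (c - 2)*(c + 2)*(c + 1)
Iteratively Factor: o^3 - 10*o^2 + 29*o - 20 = (o - 4)*(o^2 - 6*o + 5) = (o - 5)*(o - 4)*(o - 1)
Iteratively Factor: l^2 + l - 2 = (l + 2)*(l - 1)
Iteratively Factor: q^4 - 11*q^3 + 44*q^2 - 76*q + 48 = (q - 4)*(q^3 - 7*q^2 + 16*q - 12) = (q - 4)*(q - 2)*(q^2 - 5*q + 6) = (q - 4)*(q - 3)*(q - 2)*(q - 2)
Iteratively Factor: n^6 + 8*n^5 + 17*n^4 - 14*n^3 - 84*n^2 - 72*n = (n + 3)*(n^5 + 5*n^4 + 2*n^3 - 20*n^2 - 24*n) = (n - 2)*(n + 3)*(n^4 + 7*n^3 + 16*n^2 + 12*n) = (n - 2)*(n + 3)^2*(n^3 + 4*n^2 + 4*n) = n*(n - 2)*(n + 3)^2*(n^2 + 4*n + 4) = n*(n - 2)*(n + 2)*(n + 3)^2*(n + 2)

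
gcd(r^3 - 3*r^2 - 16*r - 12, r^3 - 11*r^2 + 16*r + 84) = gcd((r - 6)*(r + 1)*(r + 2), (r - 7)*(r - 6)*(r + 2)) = r^2 - 4*r - 12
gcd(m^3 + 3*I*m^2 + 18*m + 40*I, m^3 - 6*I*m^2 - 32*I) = m^2 - 2*I*m + 8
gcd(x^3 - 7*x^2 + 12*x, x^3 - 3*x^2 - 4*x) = x^2 - 4*x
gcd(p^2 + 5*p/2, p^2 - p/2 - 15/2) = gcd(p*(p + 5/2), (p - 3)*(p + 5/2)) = p + 5/2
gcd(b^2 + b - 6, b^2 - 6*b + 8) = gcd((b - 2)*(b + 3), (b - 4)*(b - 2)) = b - 2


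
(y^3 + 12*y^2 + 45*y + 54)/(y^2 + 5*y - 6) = (y^2 + 6*y + 9)/(y - 1)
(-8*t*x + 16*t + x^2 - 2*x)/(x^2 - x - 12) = (8*t*x - 16*t - x^2 + 2*x)/(-x^2 + x + 12)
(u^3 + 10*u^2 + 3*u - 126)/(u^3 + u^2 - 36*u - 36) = (u^2 + 4*u - 21)/(u^2 - 5*u - 6)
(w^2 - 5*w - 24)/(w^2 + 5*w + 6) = (w - 8)/(w + 2)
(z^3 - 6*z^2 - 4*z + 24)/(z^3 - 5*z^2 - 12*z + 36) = (z + 2)/(z + 3)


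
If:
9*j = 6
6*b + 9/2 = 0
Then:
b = -3/4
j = 2/3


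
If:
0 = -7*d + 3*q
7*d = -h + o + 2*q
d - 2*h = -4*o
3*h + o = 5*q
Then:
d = 0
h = 0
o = 0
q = 0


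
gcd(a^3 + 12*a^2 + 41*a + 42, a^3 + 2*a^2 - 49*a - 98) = a^2 + 9*a + 14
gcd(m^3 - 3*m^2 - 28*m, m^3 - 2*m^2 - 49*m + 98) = m - 7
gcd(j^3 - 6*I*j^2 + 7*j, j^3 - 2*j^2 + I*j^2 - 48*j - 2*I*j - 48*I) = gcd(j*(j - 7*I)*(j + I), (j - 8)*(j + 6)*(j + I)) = j + I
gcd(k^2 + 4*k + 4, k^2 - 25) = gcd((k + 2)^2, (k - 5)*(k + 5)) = 1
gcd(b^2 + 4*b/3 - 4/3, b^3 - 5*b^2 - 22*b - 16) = b + 2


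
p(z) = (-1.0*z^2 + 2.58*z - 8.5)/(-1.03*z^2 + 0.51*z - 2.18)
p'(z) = (2.58 - 2.0*z)/(-1.03*z^2 + 0.51*z - 2.18) + (2.06*z - 0.51)*(-1.0*z^2 + 2.58*z - 8.5)/(-1.03*z^2 + 0.51*z - 2.18)^2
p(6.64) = 0.80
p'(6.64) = 0.00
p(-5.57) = 1.46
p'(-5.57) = 0.10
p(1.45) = 1.90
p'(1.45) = -1.22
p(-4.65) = 1.57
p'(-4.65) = 0.15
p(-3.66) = 1.76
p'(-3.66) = 0.24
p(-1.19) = 3.06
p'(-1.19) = 0.97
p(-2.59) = 2.10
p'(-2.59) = 0.44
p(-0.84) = 3.41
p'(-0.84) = 1.01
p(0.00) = 3.90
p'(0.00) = -0.27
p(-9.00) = 1.25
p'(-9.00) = 0.04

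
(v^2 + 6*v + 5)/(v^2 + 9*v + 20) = (v + 1)/(v + 4)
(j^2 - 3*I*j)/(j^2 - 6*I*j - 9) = j/(j - 3*I)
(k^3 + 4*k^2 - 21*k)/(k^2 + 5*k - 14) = k*(k - 3)/(k - 2)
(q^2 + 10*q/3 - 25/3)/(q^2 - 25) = (q - 5/3)/(q - 5)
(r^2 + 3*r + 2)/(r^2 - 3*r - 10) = (r + 1)/(r - 5)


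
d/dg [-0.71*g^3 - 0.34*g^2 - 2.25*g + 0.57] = -2.13*g^2 - 0.68*g - 2.25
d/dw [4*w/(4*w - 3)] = -12/(4*w - 3)^2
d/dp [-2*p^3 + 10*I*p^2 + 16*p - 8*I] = -6*p^2 + 20*I*p + 16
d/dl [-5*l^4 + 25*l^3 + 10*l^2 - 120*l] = -20*l^3 + 75*l^2 + 20*l - 120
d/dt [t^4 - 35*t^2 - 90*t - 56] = 4*t^3 - 70*t - 90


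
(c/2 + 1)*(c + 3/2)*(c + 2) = c^3/2 + 11*c^2/4 + 5*c + 3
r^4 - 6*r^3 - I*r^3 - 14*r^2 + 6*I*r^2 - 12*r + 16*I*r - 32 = (r - 8)*(r + 2)*(r - 2*I)*(r + I)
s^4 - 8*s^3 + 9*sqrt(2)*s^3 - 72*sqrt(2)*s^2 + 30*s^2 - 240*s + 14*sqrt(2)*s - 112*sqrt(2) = (s - 8)*(s + sqrt(2))^2*(s + 7*sqrt(2))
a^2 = a^2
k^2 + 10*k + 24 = (k + 4)*(k + 6)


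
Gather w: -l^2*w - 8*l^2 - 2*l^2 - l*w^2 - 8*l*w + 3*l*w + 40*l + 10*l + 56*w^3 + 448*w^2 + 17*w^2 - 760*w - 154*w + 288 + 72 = -10*l^2 + 50*l + 56*w^3 + w^2*(465 - l) + w*(-l^2 - 5*l - 914) + 360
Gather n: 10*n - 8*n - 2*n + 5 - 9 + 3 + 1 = 0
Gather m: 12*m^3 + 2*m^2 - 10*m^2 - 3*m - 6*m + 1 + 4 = 12*m^3 - 8*m^2 - 9*m + 5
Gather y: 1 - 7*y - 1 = -7*y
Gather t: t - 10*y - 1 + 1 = t - 10*y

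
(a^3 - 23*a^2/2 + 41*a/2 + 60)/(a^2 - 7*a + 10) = (a^2 - 13*a/2 - 12)/(a - 2)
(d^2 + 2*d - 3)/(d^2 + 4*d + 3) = (d - 1)/(d + 1)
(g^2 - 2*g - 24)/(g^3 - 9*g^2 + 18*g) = (g + 4)/(g*(g - 3))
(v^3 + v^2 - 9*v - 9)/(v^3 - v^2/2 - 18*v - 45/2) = 2*(v^2 - 2*v - 3)/(2*v^2 - 7*v - 15)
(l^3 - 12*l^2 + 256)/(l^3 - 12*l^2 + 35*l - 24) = (l^2 - 4*l - 32)/(l^2 - 4*l + 3)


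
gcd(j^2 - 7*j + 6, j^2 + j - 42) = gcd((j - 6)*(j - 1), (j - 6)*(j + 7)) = j - 6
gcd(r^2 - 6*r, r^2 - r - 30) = r - 6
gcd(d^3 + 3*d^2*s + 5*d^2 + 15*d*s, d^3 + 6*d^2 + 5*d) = d^2 + 5*d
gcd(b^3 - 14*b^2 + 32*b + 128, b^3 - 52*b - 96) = b^2 - 6*b - 16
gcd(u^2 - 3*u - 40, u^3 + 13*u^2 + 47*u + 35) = u + 5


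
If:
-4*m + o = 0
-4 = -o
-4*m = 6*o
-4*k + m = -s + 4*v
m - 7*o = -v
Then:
No Solution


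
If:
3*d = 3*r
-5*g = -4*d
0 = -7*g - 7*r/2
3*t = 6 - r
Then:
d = 0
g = 0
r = 0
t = 2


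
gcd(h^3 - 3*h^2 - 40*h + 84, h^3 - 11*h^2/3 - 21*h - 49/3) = h - 7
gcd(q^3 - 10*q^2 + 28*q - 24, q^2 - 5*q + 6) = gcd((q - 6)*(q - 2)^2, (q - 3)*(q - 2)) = q - 2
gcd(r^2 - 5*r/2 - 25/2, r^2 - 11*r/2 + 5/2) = r - 5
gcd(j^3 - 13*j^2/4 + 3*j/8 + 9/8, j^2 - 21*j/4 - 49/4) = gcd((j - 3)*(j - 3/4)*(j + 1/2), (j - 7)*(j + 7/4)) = 1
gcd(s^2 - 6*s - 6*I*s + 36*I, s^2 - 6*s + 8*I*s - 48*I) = s - 6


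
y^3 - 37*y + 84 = (y - 4)*(y - 3)*(y + 7)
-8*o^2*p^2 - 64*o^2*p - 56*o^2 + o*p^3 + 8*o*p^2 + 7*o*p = (-8*o + p)*(p + 7)*(o*p + o)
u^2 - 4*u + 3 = (u - 3)*(u - 1)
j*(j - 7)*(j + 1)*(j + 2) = j^4 - 4*j^3 - 19*j^2 - 14*j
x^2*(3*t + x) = 3*t*x^2 + x^3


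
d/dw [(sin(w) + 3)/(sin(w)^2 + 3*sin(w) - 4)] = (-6*sin(w) + cos(w)^2 - 14)*cos(w)/(sin(w)^2 + 3*sin(w) - 4)^2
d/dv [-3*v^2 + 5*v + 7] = 5 - 6*v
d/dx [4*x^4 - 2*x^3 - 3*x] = 16*x^3 - 6*x^2 - 3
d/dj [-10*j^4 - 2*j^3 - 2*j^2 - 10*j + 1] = -40*j^3 - 6*j^2 - 4*j - 10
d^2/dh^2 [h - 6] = 0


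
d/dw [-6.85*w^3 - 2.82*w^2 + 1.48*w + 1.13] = -20.55*w^2 - 5.64*w + 1.48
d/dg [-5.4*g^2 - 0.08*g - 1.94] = -10.8*g - 0.08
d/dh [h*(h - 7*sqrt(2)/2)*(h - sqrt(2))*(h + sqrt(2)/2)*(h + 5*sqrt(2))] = 5*h^4 + 4*sqrt(2)*h^3 - 225*h^2/2 + 32*sqrt(2)*h + 35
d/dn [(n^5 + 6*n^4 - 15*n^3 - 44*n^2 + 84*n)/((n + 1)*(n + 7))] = (3*n^4 + 2*n^3 - 11*n^2 - 16*n + 12)/(n^2 + 2*n + 1)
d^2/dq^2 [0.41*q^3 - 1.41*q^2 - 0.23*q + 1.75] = 2.46*q - 2.82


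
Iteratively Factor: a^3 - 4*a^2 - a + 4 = (a - 4)*(a^2 - 1) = (a - 4)*(a - 1)*(a + 1)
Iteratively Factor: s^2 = (s)*(s)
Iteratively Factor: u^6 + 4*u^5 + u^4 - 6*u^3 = (u + 2)*(u^5 + 2*u^4 - 3*u^3) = u*(u + 2)*(u^4 + 2*u^3 - 3*u^2) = u*(u + 2)*(u + 3)*(u^3 - u^2) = u*(u - 1)*(u + 2)*(u + 3)*(u^2) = u^2*(u - 1)*(u + 2)*(u + 3)*(u)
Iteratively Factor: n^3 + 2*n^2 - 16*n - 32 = (n + 4)*(n^2 - 2*n - 8) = (n + 2)*(n + 4)*(n - 4)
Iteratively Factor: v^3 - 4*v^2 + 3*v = (v)*(v^2 - 4*v + 3) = v*(v - 1)*(v - 3)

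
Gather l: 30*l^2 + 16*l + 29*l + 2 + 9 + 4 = 30*l^2 + 45*l + 15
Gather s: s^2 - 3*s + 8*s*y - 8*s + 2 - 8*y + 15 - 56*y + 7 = s^2 + s*(8*y - 11) - 64*y + 24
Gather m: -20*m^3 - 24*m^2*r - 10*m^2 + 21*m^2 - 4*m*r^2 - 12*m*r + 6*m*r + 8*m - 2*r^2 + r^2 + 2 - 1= -20*m^3 + m^2*(11 - 24*r) + m*(-4*r^2 - 6*r + 8) - r^2 + 1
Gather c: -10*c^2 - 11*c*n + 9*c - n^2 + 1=-10*c^2 + c*(9 - 11*n) - n^2 + 1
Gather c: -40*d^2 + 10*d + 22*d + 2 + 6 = -40*d^2 + 32*d + 8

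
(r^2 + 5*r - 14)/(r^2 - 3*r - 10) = (-r^2 - 5*r + 14)/(-r^2 + 3*r + 10)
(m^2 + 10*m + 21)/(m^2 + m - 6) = (m + 7)/(m - 2)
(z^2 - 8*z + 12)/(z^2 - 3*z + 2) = (z - 6)/(z - 1)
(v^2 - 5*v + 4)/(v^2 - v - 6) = (-v^2 + 5*v - 4)/(-v^2 + v + 6)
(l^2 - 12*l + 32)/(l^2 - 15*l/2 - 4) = 2*(l - 4)/(2*l + 1)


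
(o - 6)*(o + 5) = o^2 - o - 30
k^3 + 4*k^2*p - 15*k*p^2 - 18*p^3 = (k - 3*p)*(k + p)*(k + 6*p)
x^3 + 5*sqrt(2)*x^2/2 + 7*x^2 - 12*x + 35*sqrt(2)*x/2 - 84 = (x + 7)*(x - 3*sqrt(2)/2)*(x + 4*sqrt(2))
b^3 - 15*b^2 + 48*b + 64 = (b - 8)^2*(b + 1)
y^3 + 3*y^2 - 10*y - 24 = (y - 3)*(y + 2)*(y + 4)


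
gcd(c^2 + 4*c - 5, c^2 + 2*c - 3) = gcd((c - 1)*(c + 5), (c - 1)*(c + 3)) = c - 1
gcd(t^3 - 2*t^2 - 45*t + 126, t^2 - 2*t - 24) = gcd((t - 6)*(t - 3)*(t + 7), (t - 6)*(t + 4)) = t - 6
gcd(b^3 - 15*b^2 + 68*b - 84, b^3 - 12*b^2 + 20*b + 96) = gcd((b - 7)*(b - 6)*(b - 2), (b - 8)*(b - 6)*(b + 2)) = b - 6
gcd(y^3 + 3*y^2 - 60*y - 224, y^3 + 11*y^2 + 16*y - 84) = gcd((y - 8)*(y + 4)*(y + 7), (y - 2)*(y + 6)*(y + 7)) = y + 7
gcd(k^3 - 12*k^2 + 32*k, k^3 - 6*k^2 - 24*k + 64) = k - 8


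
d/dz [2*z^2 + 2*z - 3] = 4*z + 2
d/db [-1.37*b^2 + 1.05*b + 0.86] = 1.05 - 2.74*b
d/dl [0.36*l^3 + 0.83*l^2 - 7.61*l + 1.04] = 1.08*l^2 + 1.66*l - 7.61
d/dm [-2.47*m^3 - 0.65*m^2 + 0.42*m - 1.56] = -7.41*m^2 - 1.3*m + 0.42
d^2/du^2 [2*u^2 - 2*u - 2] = 4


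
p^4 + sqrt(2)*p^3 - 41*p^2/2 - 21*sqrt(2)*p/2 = p*(p - 3*sqrt(2))*(p + sqrt(2)/2)*(p + 7*sqrt(2)/2)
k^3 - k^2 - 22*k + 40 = (k - 4)*(k - 2)*(k + 5)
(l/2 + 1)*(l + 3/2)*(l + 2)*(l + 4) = l^4/2 + 19*l^3/4 + 16*l^2 + 23*l + 12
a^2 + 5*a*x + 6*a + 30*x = (a + 6)*(a + 5*x)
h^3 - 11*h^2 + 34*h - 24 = (h - 6)*(h - 4)*(h - 1)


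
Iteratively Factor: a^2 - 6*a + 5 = (a - 1)*(a - 5)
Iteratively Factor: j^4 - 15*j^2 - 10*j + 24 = (j - 4)*(j^3 + 4*j^2 + j - 6) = (j - 4)*(j - 1)*(j^2 + 5*j + 6) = (j - 4)*(j - 1)*(j + 3)*(j + 2)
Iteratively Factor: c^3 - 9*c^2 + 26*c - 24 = (c - 3)*(c^2 - 6*c + 8) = (c - 4)*(c - 3)*(c - 2)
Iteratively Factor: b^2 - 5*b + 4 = (b - 1)*(b - 4)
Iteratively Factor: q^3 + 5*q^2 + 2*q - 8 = (q + 4)*(q^2 + q - 2) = (q + 2)*(q + 4)*(q - 1)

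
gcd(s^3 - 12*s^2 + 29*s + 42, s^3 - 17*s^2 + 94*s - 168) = s^2 - 13*s + 42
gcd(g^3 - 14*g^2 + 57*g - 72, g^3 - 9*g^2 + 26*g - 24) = g - 3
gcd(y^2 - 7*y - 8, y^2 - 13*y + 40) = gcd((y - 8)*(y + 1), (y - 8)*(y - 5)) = y - 8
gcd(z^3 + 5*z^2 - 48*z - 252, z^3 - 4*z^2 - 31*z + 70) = z - 7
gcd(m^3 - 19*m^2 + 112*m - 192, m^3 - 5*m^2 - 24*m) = m - 8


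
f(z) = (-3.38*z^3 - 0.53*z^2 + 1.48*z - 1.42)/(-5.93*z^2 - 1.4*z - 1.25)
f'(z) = (11.86*z + 1.4)*(-3.38*z^3 - 0.53*z^2 + 1.48*z - 1.42)/(-5.93*z^2 - 1.4*z - 1.25)^2 + (-10.14*z^2 - 1.06*z + 1.48)/(-5.93*z^2 - 1.4*z - 1.25)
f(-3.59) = -1.97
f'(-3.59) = 0.61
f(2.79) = 1.46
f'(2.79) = 0.59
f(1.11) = 0.50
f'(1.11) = 0.49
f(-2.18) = -1.06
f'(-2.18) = 0.70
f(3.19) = 1.69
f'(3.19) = 0.59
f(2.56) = 1.32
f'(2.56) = 0.59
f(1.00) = 0.45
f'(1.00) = 0.44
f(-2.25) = -1.10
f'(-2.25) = 0.69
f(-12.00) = -6.85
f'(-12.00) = 0.57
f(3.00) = 1.58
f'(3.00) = 0.59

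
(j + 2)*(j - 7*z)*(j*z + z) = j^3*z - 7*j^2*z^2 + 3*j^2*z - 21*j*z^2 + 2*j*z - 14*z^2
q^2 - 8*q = q*(q - 8)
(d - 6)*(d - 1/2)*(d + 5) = d^3 - 3*d^2/2 - 59*d/2 + 15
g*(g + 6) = g^2 + 6*g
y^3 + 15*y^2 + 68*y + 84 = (y + 2)*(y + 6)*(y + 7)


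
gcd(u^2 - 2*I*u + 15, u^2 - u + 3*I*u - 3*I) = u + 3*I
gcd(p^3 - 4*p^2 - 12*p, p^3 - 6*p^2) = p^2 - 6*p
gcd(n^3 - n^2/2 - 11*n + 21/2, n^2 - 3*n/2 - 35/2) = n + 7/2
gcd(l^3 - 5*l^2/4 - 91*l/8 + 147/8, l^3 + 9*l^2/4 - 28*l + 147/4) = l^2 - 19*l/4 + 21/4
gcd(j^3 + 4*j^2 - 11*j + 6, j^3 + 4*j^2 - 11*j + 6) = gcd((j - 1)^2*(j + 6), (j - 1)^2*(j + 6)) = j^3 + 4*j^2 - 11*j + 6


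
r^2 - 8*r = r*(r - 8)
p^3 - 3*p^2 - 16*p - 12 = (p - 6)*(p + 1)*(p + 2)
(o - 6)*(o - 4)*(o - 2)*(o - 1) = o^4 - 13*o^3 + 56*o^2 - 92*o + 48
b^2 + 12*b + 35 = (b + 5)*(b + 7)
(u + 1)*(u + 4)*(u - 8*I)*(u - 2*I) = u^4 + 5*u^3 - 10*I*u^3 - 12*u^2 - 50*I*u^2 - 80*u - 40*I*u - 64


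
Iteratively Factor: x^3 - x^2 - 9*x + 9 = (x - 1)*(x^2 - 9) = (x - 3)*(x - 1)*(x + 3)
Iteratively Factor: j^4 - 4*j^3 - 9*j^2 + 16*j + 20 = (j + 1)*(j^3 - 5*j^2 - 4*j + 20) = (j - 2)*(j + 1)*(j^2 - 3*j - 10) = (j - 5)*(j - 2)*(j + 1)*(j + 2)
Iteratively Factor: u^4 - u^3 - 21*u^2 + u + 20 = (u + 1)*(u^3 - 2*u^2 - 19*u + 20) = (u + 1)*(u + 4)*(u^2 - 6*u + 5) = (u - 1)*(u + 1)*(u + 4)*(u - 5)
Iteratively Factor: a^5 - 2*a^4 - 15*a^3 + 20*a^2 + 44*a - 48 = (a - 1)*(a^4 - a^3 - 16*a^2 + 4*a + 48) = (a - 4)*(a - 1)*(a^3 + 3*a^2 - 4*a - 12) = (a - 4)*(a - 1)*(a + 3)*(a^2 - 4) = (a - 4)*(a - 1)*(a + 2)*(a + 3)*(a - 2)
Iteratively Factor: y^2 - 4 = (y - 2)*(y + 2)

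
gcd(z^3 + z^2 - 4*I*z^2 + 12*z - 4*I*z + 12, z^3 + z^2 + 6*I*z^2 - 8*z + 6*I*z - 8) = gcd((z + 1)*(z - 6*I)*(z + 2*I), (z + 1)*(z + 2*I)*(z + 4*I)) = z^2 + z*(1 + 2*I) + 2*I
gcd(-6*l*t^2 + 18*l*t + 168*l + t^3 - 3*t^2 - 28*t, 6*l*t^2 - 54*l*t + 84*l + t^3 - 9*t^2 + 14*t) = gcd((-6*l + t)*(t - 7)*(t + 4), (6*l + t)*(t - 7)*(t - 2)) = t - 7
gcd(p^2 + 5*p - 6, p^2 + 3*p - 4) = p - 1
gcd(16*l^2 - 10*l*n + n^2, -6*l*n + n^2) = 1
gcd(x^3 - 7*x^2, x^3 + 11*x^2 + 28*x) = x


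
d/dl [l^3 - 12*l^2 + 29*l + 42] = 3*l^2 - 24*l + 29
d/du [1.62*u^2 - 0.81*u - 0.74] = 3.24*u - 0.81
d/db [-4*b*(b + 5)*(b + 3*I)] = -12*b^2 - b*(40 + 24*I) - 60*I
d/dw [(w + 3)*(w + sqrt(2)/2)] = 2*w + sqrt(2)/2 + 3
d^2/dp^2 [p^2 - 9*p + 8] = 2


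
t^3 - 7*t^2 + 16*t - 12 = (t - 3)*(t - 2)^2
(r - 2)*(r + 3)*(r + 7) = r^3 + 8*r^2 + r - 42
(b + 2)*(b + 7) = b^2 + 9*b + 14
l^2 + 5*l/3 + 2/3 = (l + 2/3)*(l + 1)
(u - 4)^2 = u^2 - 8*u + 16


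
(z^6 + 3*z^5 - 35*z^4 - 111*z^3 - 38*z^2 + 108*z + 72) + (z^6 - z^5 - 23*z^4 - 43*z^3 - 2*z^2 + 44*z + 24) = 2*z^6 + 2*z^5 - 58*z^4 - 154*z^3 - 40*z^2 + 152*z + 96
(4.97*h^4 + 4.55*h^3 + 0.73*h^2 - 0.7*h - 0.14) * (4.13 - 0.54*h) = -2.6838*h^5 + 18.0691*h^4 + 18.3973*h^3 + 3.3929*h^2 - 2.8154*h - 0.5782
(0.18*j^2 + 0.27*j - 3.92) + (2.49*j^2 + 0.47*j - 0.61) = 2.67*j^2 + 0.74*j - 4.53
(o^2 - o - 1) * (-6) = -6*o^2 + 6*o + 6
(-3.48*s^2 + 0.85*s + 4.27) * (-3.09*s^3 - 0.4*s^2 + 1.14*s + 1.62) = 10.7532*s^5 - 1.2345*s^4 - 17.5015*s^3 - 6.3766*s^2 + 6.2448*s + 6.9174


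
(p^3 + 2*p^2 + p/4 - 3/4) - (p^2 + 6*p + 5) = p^3 + p^2 - 23*p/4 - 23/4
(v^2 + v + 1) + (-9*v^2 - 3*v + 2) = -8*v^2 - 2*v + 3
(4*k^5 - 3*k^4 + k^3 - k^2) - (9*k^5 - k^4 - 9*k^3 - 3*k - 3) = -5*k^5 - 2*k^4 + 10*k^3 - k^2 + 3*k + 3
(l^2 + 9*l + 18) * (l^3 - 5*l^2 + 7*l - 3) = l^5 + 4*l^4 - 20*l^3 - 30*l^2 + 99*l - 54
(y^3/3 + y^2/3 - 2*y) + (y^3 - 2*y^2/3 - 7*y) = 4*y^3/3 - y^2/3 - 9*y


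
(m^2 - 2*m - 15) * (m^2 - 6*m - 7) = m^4 - 8*m^3 - 10*m^2 + 104*m + 105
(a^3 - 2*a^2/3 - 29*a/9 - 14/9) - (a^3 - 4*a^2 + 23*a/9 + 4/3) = 10*a^2/3 - 52*a/9 - 26/9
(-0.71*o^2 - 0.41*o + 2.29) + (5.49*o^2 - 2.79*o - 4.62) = 4.78*o^2 - 3.2*o - 2.33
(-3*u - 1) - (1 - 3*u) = -2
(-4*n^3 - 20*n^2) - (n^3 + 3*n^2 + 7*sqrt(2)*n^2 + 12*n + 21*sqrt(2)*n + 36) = -5*n^3 - 23*n^2 - 7*sqrt(2)*n^2 - 21*sqrt(2)*n - 12*n - 36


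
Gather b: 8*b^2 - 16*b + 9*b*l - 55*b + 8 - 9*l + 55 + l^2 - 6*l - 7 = 8*b^2 + b*(9*l - 71) + l^2 - 15*l + 56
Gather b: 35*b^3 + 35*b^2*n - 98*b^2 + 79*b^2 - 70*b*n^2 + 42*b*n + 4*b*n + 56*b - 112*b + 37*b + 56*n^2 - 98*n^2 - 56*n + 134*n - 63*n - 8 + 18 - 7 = 35*b^3 + b^2*(35*n - 19) + b*(-70*n^2 + 46*n - 19) - 42*n^2 + 15*n + 3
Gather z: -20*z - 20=-20*z - 20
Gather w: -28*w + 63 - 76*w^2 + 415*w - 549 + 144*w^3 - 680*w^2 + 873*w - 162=144*w^3 - 756*w^2 + 1260*w - 648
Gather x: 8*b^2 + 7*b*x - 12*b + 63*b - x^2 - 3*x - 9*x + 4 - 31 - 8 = 8*b^2 + 51*b - x^2 + x*(7*b - 12) - 35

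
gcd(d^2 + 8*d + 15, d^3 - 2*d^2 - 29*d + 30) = d + 5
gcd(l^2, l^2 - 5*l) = l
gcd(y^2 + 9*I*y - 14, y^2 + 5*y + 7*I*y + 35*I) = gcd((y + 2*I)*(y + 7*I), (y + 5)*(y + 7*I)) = y + 7*I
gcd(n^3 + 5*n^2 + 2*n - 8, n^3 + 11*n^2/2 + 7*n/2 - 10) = n^2 + 3*n - 4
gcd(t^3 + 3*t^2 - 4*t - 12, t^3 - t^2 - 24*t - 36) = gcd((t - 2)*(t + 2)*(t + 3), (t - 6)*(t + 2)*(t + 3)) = t^2 + 5*t + 6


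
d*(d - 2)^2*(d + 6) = d^4 + 2*d^3 - 20*d^2 + 24*d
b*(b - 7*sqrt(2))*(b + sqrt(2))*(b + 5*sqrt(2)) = b^4 - sqrt(2)*b^3 - 74*b^2 - 70*sqrt(2)*b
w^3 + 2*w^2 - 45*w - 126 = (w - 7)*(w + 3)*(w + 6)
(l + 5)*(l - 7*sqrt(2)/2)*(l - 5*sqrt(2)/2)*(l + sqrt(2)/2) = l^4 - 11*sqrt(2)*l^3/2 + 5*l^3 - 55*sqrt(2)*l^2/2 + 23*l^2/2 + 35*sqrt(2)*l/4 + 115*l/2 + 175*sqrt(2)/4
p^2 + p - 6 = (p - 2)*(p + 3)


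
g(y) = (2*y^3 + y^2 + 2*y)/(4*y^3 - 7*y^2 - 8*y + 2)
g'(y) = (-12*y^2 + 14*y + 8)*(2*y^3 + y^2 + 2*y)/(4*y^3 - 7*y^2 - 8*y + 2)^2 + (6*y^2 + 2*y + 2)/(4*y^3 - 7*y^2 - 8*y + 2)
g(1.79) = -1.55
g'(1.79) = -2.81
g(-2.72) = 0.35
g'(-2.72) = 0.01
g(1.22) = -0.69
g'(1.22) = -0.77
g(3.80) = 1.46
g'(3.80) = -0.75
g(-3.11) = 0.35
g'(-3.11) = -0.00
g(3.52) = 1.73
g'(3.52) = -1.22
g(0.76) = -0.47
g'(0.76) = -0.24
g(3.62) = 1.62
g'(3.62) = -1.01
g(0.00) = 0.00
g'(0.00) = 1.00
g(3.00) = 3.00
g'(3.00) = -4.87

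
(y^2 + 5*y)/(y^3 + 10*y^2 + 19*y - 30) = y/(y^2 + 5*y - 6)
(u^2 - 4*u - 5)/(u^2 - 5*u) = (u + 1)/u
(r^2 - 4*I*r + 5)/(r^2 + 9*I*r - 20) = (r^2 - 4*I*r + 5)/(r^2 + 9*I*r - 20)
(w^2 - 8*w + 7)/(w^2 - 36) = (w^2 - 8*w + 7)/(w^2 - 36)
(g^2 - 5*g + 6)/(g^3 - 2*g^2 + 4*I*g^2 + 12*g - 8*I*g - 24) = (g - 3)/(g^2 + 4*I*g + 12)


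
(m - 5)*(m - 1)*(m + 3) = m^3 - 3*m^2 - 13*m + 15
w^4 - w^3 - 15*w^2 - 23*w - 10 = (w - 5)*(w + 1)^2*(w + 2)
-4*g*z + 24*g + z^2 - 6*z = (-4*g + z)*(z - 6)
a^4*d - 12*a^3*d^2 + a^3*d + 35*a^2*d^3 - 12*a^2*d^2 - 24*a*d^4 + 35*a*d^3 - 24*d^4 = (a - 8*d)*(a - 3*d)*(a - d)*(a*d + d)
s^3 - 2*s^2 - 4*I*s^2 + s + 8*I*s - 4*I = (s - 1)^2*(s - 4*I)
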